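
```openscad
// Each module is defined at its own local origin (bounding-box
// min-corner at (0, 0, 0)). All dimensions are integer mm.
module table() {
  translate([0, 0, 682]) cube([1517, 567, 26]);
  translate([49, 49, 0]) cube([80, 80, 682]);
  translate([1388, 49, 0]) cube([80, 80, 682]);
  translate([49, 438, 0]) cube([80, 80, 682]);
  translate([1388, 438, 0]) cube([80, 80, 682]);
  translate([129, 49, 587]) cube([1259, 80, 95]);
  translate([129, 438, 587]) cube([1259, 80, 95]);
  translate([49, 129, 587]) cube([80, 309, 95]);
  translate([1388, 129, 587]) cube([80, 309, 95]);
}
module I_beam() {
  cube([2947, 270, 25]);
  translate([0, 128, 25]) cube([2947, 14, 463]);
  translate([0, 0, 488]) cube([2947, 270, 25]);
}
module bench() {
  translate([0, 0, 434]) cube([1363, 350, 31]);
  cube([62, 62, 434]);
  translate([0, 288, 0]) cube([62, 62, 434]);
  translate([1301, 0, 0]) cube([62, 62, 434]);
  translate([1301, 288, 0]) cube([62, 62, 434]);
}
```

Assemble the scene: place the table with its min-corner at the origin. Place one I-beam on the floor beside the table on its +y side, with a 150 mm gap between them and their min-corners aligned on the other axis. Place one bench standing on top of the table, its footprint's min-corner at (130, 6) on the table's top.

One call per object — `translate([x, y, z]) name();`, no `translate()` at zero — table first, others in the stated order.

table();
translate([0, 717, 0]) I_beam();
translate([130, 6, 708]) bench();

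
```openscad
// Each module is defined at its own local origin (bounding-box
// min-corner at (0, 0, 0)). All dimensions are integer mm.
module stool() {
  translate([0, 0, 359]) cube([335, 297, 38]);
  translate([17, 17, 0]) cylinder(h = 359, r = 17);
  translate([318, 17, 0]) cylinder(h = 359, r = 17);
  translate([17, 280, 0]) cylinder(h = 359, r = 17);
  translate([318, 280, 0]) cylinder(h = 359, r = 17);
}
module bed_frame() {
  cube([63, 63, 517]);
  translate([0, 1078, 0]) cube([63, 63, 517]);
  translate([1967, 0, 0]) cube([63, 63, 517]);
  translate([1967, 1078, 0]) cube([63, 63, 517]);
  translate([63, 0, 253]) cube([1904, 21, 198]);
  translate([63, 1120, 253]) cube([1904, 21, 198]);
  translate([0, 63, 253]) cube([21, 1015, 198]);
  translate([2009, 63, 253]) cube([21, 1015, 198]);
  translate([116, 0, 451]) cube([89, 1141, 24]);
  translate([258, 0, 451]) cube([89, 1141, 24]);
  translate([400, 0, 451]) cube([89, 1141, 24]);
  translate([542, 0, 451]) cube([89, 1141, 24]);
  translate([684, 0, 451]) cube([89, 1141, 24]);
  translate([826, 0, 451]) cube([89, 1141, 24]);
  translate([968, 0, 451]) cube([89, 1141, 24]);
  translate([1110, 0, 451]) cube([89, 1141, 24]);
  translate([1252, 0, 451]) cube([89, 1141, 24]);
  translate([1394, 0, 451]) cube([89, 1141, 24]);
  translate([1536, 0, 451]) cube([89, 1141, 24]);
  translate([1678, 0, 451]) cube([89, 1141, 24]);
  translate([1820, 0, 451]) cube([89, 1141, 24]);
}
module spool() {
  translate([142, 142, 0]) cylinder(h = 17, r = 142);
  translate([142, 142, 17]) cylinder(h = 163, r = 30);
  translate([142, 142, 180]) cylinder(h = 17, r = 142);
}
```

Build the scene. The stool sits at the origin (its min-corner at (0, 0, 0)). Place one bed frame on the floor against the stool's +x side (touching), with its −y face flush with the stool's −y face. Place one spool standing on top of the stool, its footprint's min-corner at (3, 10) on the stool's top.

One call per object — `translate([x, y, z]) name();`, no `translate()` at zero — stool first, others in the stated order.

stool();
translate([335, 0, 0]) bed_frame();
translate([3, 10, 397]) spool();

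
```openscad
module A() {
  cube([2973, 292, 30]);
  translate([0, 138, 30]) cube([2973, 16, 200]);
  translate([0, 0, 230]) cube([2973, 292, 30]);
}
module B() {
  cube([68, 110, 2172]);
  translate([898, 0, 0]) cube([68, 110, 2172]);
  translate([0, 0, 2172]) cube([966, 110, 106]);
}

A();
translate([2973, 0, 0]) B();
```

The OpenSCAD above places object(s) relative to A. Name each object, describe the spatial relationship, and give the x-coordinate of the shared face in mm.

The I-beam's +x face and the door frame's −x face are both at x = 2973 mm.

A is an I-beam. B is a door frame. The door frame is against the I-beam's +x side, with their −y faces flush. The x-coordinate of the shared face is 2973 mm.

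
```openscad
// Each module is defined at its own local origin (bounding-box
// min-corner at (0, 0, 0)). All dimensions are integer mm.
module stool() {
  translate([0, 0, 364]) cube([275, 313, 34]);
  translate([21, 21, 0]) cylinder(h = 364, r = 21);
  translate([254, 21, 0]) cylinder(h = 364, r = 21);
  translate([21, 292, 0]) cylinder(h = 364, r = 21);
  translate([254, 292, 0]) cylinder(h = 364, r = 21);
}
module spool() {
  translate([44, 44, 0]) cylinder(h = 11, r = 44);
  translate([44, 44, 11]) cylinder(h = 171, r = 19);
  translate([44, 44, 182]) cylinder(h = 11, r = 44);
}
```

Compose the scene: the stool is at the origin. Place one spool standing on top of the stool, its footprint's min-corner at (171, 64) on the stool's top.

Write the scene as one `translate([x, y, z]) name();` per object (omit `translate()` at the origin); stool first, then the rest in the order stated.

stool();
translate([171, 64, 398]) spool();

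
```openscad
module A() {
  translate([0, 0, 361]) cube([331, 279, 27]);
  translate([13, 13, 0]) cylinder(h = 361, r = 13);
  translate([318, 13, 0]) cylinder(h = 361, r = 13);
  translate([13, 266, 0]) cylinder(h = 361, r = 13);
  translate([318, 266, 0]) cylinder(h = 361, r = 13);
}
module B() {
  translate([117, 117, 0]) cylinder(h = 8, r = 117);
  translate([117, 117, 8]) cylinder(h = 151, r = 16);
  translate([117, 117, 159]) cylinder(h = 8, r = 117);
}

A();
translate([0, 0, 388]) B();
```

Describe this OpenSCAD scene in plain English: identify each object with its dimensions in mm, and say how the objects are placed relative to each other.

A is a simple wooden stool: a rectangular seat 331 mm (x) by 279 mm (y), 27 mm thick, top face at z = 388 mm, on four round legs, each 26 mm in diameter. The legs rest on z = 0, each leg's axis is inset half a diameter from the nearest pair of seat edges (so the leg's bounding box is flush with the corner).

B is a spool: two coaxial disc flanges of radius 117 mm and thickness 8 mm, joined by a core cylinder of radius 16 mm and height 151 mm. The lower flange rests on z = 0 and the three cylinders share a vertical axis.

The spool is on top of the stool.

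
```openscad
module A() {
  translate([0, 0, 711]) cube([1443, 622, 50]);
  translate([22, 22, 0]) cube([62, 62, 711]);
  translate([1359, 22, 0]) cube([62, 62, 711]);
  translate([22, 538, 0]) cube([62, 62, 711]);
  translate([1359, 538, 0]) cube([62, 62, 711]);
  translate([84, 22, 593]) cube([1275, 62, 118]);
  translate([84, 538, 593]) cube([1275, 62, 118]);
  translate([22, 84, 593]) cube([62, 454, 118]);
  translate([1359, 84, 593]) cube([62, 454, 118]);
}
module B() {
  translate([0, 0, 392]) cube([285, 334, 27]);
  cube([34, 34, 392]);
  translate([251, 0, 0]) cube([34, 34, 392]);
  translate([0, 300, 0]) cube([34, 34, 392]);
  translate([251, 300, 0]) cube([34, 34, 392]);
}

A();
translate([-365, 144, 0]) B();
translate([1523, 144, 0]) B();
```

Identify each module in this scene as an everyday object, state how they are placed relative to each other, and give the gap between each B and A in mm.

Each stool's nearest face is 80 mm from the table's bounding box.

A is a table. B is a stool. Two stools sit around the table at the −x, +x sides. The gap between each stool and the table is 80 mm.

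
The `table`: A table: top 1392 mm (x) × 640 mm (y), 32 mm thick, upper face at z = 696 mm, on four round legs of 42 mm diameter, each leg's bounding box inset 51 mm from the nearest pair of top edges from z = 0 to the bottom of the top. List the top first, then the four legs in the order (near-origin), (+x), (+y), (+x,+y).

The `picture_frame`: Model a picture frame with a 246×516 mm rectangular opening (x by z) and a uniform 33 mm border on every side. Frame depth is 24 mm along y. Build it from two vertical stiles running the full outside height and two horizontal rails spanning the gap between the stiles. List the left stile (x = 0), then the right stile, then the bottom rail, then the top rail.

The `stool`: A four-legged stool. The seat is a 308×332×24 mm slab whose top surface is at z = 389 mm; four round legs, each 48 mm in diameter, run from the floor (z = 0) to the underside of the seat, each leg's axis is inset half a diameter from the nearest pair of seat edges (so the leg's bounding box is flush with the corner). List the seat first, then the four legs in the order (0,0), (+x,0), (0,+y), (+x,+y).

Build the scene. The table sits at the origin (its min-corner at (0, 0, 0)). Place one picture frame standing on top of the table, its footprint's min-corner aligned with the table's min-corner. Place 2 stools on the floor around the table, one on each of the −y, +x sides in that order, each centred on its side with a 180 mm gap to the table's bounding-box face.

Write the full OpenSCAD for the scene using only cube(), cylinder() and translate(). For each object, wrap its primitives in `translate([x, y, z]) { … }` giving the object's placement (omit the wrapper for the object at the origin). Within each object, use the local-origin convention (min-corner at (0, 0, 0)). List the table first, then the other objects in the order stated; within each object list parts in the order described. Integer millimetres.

translate([0, 0, 664]) cube([1392, 640, 32]);
translate([72, 72, 0]) cylinder(h = 664, r = 21);
translate([1320, 72, 0]) cylinder(h = 664, r = 21);
translate([72, 568, 0]) cylinder(h = 664, r = 21);
translate([1320, 568, 0]) cylinder(h = 664, r = 21);
translate([0, 0, 696]) {
  cube([33, 24, 582]);
  translate([279, 0, 0]) cube([33, 24, 582]);
  translate([33, 0, 0]) cube([246, 24, 33]);
  translate([33, 0, 549]) cube([246, 24, 33]);
}
translate([542, -512, 0]) {
  translate([0, 0, 365]) cube([308, 332, 24]);
  translate([24, 24, 0]) cylinder(h = 365, r = 24);
  translate([284, 24, 0]) cylinder(h = 365, r = 24);
  translate([24, 308, 0]) cylinder(h = 365, r = 24);
  translate([284, 308, 0]) cylinder(h = 365, r = 24);
}
translate([1572, 154, 0]) {
  translate([0, 0, 365]) cube([308, 332, 24]);
  translate([24, 24, 0]) cylinder(h = 365, r = 24);
  translate([284, 24, 0]) cylinder(h = 365, r = 24);
  translate([24, 308, 0]) cylinder(h = 365, r = 24);
  translate([284, 308, 0]) cylinder(h = 365, r = 24);
}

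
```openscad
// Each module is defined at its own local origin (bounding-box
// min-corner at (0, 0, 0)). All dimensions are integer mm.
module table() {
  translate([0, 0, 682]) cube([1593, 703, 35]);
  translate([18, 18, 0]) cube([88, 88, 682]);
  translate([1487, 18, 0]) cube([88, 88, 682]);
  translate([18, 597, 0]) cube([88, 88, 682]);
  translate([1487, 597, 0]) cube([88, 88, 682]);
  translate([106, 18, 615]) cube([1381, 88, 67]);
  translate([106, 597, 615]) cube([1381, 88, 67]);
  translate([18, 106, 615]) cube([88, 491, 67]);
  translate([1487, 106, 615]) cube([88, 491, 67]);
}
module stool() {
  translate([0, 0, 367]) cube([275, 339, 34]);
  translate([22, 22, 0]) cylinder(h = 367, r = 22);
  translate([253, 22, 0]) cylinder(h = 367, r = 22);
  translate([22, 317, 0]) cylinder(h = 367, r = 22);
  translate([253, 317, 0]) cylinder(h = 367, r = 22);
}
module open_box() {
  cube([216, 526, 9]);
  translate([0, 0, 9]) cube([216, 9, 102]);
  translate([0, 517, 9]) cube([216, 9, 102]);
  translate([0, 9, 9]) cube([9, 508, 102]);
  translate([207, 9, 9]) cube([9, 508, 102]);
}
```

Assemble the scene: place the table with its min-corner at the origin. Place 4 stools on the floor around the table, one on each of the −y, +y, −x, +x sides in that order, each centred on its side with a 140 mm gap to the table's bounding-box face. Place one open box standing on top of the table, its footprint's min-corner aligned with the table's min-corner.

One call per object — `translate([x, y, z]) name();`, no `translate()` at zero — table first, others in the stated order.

table();
translate([659, -479, 0]) stool();
translate([659, 843, 0]) stool();
translate([-415, 182, 0]) stool();
translate([1733, 182, 0]) stool();
translate([0, 0, 717]) open_box();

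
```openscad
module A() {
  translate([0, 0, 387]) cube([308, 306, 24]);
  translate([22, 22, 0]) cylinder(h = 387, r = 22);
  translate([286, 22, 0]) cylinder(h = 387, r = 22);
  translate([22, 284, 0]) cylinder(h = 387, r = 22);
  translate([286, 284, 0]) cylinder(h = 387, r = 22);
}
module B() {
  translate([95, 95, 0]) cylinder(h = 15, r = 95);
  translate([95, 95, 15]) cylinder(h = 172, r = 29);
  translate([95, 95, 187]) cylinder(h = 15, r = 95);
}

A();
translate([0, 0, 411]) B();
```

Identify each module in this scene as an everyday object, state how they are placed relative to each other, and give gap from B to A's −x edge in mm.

The spool's min-x is at 0; the stool's min-x is 0; gap = 0 mm.

A is a stool. B is a spool. The spool is on top of the stool. The gap from the spool to the stool's −x edge is 0 mm.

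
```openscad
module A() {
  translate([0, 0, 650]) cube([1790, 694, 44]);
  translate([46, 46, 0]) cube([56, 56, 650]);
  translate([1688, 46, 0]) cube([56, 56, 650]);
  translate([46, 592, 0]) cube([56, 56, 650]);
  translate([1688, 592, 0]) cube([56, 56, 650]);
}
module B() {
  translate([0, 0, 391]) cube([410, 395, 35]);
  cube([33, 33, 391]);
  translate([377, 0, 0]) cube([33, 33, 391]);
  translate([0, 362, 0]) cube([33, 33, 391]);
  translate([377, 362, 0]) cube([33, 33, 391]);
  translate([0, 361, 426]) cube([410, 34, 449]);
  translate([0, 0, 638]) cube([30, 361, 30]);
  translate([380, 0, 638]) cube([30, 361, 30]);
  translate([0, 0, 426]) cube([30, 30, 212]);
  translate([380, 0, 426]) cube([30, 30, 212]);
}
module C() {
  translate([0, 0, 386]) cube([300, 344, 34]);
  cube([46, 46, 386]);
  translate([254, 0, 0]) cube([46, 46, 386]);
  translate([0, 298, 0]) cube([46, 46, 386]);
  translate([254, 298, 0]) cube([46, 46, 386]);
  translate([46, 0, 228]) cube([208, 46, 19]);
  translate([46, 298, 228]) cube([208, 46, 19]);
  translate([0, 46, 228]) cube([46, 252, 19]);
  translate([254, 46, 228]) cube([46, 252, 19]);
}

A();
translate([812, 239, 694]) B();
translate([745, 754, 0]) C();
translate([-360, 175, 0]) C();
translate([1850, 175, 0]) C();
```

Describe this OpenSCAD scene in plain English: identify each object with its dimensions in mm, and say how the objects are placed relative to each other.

A is a table with a 1790×694 mm rectangular top, 44 mm thick, top surface at z = 694 mm, supported by four 56×56 mm square legs, each inset 46 mm from the nearest pair of top edges, running from the floor.

B is a chair. The seat is a 410×395×35 mm slab with its top at z = 426 mm, on four 33×33 mm corner legs (flush with the seat edges, standing on z = 0). A flat backrest 34 mm thick, 449 mm tall, spans the full seat width and rises from the seat top along its +y edge, rear face flush with the rear of the seat. Two armrests of 30×30 mm section run along each side from the seat's front edge to the front of the backrest, top faces 242 mm above the seat top and outer faces flush with the seat's x-edges; a 30×30 mm post under the front of each armrest stands on the seat at the front corner.

C is a simple wooden stool: a rectangular seat 300 mm (x) by 344 mm (y), 34 mm thick, top face at z = 420 mm, on four square legs, each 46×46 mm in cross-section. The legs rest on z = 0, each flush with a corner of the seat. Four stretchers, 46 mm wide and 19 mm tall, connect adjacent legs with their undersides at z = 228 mm, each running between the inner faces of the legs it joins and aligned with the legs' outer faces on the other axis.

The chair is on top of the table. Three stools sit around the table at the +y, −x, +x sides.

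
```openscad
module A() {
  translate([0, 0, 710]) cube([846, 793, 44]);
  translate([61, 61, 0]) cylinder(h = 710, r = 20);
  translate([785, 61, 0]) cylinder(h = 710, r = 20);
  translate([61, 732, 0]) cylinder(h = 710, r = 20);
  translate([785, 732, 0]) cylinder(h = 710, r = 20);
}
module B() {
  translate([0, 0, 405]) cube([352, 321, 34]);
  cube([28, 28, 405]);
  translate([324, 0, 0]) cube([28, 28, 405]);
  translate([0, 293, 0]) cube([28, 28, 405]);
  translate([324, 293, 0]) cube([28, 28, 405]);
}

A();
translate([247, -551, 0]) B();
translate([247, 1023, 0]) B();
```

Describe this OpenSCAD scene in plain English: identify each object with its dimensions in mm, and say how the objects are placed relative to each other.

A is a table: top 846 mm (x) × 793 mm (y), 44 mm thick, upper face at z = 754 mm, on four round legs of 40 mm diameter, each leg's bounding box inset 41 mm from the nearest pair of top edges, running from z = 0 to the bottom of the top.

B is a simple wooden stool: a rectangular seat 352 mm (x) by 321 mm (y), 34 mm thick, top face at z = 439 mm, on four square legs, each 28×28 mm in cross-section. The legs rest on z = 0, each flush with a corner of the seat.

Two stools sit around the table at the −y, +y sides.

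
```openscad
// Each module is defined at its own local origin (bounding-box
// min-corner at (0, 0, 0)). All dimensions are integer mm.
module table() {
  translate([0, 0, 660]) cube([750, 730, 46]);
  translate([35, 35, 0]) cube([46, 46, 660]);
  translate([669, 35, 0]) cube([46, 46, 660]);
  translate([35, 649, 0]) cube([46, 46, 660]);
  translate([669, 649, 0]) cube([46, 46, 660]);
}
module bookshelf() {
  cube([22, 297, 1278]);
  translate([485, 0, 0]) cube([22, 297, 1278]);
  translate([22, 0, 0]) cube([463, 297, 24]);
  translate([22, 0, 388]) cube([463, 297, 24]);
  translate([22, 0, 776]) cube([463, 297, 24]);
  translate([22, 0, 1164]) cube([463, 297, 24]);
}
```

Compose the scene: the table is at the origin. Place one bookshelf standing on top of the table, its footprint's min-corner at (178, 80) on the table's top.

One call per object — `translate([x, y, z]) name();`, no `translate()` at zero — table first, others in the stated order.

table();
translate([178, 80, 706]) bookshelf();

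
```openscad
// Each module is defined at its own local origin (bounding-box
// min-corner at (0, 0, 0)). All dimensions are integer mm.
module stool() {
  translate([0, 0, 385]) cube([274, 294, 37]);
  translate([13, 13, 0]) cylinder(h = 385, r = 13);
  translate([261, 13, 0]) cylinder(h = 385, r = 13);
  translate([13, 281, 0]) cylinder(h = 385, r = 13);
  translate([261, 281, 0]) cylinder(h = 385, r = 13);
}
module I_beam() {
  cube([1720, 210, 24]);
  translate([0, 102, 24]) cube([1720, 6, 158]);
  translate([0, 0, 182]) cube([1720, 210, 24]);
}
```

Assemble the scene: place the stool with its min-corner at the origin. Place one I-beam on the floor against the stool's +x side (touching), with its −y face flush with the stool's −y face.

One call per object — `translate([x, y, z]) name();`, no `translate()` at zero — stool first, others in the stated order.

stool();
translate([274, 0, 0]) I_beam();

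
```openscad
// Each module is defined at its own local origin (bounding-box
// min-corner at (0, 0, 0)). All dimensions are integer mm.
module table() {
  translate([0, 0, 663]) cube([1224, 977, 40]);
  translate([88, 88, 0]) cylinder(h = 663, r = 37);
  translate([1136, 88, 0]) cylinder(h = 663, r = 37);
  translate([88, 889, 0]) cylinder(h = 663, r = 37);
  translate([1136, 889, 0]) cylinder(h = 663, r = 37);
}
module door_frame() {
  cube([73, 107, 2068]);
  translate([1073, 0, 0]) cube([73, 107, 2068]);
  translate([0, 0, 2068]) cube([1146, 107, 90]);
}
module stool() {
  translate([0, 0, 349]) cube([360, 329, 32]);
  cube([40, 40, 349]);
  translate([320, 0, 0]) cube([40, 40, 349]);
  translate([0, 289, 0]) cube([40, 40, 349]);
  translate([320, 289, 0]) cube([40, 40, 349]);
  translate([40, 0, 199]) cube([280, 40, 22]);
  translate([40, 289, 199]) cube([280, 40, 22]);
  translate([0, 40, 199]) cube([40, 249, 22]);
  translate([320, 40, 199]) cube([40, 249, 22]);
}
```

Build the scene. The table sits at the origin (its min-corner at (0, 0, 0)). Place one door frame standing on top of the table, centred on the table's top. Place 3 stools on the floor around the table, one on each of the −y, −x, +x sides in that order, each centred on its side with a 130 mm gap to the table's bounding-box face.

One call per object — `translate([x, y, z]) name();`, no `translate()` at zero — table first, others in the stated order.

table();
translate([39, 435, 703]) door_frame();
translate([432, -459, 0]) stool();
translate([-490, 324, 0]) stool();
translate([1354, 324, 0]) stool();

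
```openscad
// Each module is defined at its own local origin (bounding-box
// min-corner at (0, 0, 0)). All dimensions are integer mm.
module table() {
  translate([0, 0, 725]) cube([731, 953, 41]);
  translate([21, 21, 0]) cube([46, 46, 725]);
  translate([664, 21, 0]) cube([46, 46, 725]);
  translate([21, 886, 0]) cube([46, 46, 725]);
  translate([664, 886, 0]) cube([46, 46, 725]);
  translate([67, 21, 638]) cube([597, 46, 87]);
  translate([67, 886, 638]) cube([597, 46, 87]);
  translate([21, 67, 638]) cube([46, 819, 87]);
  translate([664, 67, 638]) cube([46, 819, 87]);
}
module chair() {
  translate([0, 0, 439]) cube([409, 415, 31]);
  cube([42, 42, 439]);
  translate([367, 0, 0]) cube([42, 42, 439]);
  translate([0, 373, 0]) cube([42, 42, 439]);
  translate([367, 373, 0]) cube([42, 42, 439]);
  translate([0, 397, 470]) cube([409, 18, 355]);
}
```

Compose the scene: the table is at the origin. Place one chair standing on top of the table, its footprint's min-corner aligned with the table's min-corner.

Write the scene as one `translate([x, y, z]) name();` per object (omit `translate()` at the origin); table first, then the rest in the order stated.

table();
translate([0, 0, 766]) chair();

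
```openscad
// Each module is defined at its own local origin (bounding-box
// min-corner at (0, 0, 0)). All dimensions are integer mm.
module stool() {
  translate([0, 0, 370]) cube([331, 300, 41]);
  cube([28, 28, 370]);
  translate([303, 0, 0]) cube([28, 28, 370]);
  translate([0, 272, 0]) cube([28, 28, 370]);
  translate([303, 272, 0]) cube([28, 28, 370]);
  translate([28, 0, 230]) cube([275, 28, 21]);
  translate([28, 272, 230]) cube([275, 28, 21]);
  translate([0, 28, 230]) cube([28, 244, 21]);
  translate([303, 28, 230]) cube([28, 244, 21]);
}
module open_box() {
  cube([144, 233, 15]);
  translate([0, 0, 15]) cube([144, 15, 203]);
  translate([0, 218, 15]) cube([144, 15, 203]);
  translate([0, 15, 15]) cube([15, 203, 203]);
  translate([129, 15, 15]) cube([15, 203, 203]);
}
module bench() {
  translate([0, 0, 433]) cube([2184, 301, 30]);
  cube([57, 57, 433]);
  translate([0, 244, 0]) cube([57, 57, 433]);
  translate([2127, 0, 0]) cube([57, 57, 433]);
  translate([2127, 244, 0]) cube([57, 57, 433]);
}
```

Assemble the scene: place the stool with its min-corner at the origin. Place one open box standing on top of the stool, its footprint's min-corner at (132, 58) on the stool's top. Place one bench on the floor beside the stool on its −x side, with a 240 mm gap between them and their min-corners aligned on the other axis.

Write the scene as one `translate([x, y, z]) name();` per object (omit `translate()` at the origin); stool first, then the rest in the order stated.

stool();
translate([132, 58, 411]) open_box();
translate([-2424, 0, 0]) bench();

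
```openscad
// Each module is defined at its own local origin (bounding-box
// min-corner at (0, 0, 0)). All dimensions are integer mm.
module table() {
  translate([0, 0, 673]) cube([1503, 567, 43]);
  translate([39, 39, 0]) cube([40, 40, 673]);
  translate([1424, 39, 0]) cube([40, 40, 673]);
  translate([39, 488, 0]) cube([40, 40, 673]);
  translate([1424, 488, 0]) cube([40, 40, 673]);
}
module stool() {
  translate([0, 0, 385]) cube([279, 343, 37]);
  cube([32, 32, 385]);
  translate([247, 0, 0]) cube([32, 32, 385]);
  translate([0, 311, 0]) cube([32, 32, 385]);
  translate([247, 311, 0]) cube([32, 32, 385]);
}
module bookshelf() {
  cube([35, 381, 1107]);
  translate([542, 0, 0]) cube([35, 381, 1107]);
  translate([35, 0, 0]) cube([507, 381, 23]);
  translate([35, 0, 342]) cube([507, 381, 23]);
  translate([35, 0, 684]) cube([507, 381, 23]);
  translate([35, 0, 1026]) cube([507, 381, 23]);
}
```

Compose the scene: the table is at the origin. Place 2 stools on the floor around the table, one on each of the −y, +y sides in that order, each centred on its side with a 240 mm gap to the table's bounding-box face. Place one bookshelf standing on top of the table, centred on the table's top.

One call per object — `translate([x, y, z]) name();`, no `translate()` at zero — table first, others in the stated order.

table();
translate([612, -583, 0]) stool();
translate([612, 807, 0]) stool();
translate([463, 93, 716]) bookshelf();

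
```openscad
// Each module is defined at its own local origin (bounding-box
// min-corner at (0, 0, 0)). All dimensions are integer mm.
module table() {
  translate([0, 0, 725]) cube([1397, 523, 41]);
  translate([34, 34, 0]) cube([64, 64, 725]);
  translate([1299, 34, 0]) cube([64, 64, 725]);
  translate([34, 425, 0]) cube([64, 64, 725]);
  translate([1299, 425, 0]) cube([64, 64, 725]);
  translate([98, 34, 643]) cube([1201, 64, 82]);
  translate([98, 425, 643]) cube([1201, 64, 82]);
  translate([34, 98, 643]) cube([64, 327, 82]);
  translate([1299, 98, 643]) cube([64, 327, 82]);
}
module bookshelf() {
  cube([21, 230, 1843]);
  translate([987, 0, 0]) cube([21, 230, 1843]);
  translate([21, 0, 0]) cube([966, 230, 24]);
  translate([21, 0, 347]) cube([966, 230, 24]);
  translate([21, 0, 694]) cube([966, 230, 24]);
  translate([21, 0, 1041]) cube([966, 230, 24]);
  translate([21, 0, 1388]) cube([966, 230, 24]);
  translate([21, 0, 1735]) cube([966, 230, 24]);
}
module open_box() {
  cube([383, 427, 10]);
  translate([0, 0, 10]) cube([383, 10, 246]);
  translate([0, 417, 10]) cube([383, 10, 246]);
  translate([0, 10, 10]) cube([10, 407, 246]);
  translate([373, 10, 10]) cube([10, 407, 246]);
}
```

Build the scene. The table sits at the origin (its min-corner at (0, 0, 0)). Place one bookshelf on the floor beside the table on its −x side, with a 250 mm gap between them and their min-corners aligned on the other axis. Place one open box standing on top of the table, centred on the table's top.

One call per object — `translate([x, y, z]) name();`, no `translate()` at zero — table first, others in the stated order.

table();
translate([-1258, 0, 0]) bookshelf();
translate([507, 48, 766]) open_box();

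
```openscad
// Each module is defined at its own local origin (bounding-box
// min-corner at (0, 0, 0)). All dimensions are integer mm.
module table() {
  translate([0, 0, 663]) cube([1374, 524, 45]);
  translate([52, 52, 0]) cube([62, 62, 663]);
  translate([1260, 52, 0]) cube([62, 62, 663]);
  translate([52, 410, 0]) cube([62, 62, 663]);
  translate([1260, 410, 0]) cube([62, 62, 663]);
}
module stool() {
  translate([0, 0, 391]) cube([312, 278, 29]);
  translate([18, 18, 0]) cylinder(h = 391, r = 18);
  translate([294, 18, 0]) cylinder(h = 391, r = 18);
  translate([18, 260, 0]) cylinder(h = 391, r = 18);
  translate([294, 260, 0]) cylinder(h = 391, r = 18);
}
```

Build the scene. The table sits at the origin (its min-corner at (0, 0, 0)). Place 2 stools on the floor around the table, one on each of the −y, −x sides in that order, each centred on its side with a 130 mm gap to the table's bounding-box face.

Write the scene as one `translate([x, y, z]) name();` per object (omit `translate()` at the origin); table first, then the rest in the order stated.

table();
translate([531, -408, 0]) stool();
translate([-442, 123, 0]) stool();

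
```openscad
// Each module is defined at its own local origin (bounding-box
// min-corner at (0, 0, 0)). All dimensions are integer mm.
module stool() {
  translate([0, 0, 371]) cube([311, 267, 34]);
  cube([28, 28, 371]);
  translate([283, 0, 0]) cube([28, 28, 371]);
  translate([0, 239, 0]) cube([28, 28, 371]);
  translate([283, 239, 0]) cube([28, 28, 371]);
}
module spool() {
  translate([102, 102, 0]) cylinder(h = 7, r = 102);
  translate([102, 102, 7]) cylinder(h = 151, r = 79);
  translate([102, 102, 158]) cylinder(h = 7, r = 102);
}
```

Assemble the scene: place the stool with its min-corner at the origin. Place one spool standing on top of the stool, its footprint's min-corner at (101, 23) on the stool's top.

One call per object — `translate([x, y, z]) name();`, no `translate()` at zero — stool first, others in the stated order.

stool();
translate([101, 23, 405]) spool();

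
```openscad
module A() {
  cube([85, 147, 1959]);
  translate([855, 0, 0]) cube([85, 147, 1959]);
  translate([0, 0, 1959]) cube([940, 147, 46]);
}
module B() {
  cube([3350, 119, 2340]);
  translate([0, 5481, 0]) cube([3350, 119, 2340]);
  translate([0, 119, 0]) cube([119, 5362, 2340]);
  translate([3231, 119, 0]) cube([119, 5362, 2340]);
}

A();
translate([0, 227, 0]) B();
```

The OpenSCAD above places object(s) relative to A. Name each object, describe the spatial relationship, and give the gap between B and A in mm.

The house frame's nearest face is 80 mm from the door frame's +y face.

A is a door frame. B is a house frame. The house frame is on the floor beside the door frame on its +y side. The gap between the house frame and the door frame is 80 mm.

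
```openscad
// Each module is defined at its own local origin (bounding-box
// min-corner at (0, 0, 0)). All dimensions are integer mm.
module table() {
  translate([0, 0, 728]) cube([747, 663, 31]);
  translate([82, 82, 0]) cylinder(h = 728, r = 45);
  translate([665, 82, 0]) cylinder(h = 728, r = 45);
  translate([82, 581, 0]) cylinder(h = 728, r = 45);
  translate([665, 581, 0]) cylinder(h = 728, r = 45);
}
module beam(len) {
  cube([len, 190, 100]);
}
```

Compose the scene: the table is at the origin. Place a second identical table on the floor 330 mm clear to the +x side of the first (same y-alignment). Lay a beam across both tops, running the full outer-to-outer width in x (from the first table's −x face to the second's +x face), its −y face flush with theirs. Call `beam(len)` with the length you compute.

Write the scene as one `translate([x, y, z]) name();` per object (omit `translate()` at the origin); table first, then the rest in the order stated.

table();
translate([1077, 0, 0]) table();
translate([0, 0, 759]) beam(1824);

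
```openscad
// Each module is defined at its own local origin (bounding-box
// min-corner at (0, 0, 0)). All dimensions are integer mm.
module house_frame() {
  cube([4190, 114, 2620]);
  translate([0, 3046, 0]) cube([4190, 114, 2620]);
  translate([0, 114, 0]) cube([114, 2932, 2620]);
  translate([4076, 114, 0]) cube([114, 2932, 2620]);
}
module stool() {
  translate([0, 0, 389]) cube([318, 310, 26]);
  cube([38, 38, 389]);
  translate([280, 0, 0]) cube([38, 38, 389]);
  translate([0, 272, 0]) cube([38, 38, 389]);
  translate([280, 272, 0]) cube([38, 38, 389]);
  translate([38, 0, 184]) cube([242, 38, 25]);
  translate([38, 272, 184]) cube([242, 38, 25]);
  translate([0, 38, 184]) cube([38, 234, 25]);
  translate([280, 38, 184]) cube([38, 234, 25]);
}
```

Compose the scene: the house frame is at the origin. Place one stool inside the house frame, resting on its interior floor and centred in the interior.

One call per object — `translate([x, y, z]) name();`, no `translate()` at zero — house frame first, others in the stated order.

house_frame();
translate([1936, 1425, 0]) stool();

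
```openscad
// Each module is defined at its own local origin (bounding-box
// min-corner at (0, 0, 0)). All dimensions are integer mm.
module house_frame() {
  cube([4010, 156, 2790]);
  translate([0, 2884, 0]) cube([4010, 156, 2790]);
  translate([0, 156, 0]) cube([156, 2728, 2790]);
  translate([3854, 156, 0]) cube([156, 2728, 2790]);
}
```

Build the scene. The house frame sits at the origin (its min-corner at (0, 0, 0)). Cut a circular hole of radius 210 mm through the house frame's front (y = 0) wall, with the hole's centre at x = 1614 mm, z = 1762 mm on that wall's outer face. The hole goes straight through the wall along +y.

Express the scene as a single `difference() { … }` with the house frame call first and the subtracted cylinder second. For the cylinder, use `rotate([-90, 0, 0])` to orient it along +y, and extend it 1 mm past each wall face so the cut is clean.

difference() {
  house_frame();
  translate([1614, -1, 1762]) rotate([-90, 0, 0]) cylinder(h = 158, r = 210);
}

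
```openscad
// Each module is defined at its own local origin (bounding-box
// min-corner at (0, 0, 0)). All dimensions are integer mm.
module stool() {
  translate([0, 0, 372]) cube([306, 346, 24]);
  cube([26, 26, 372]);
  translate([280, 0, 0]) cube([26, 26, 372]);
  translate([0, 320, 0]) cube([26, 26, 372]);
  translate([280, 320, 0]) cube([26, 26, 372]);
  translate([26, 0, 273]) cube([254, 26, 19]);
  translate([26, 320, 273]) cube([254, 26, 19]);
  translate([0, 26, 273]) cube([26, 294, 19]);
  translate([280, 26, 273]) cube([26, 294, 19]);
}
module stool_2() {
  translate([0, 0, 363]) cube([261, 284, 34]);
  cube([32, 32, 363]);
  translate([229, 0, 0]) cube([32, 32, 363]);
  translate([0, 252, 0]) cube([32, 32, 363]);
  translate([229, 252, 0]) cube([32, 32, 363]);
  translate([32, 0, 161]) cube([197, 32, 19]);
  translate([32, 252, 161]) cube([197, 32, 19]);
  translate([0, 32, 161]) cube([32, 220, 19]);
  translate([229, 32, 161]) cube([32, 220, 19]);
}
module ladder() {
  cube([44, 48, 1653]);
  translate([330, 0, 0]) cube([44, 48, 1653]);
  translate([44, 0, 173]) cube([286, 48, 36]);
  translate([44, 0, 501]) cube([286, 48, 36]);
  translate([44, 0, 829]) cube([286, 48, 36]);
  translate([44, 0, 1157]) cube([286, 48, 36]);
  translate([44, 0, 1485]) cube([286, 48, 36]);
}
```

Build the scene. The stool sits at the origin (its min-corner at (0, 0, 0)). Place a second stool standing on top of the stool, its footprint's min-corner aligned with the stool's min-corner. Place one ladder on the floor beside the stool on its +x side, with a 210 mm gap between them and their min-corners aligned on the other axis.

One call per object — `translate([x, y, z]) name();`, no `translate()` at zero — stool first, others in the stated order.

stool();
translate([0, 0, 396]) stool_2();
translate([516, 0, 0]) ladder();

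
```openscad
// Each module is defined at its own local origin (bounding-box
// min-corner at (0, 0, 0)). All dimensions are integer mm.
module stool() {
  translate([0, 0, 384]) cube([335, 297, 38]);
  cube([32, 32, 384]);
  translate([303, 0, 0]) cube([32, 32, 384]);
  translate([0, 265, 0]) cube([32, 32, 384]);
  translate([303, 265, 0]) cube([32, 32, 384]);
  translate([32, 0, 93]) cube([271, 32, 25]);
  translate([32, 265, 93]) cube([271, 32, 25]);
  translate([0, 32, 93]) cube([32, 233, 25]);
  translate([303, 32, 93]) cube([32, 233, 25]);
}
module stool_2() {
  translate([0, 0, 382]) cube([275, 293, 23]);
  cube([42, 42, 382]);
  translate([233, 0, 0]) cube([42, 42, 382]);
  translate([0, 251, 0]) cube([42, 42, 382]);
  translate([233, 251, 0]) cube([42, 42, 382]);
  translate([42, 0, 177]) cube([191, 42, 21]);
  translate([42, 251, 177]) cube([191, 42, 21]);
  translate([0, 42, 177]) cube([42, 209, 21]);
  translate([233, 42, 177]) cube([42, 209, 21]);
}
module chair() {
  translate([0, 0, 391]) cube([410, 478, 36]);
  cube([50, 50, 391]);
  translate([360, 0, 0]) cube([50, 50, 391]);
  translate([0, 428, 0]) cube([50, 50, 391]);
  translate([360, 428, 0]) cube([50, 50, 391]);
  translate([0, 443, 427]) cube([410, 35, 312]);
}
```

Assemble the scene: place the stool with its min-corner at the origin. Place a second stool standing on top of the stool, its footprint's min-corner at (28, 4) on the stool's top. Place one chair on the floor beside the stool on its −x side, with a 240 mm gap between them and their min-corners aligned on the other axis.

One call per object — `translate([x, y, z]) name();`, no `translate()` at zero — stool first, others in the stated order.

stool();
translate([28, 4, 422]) stool_2();
translate([-650, 0, 0]) chair();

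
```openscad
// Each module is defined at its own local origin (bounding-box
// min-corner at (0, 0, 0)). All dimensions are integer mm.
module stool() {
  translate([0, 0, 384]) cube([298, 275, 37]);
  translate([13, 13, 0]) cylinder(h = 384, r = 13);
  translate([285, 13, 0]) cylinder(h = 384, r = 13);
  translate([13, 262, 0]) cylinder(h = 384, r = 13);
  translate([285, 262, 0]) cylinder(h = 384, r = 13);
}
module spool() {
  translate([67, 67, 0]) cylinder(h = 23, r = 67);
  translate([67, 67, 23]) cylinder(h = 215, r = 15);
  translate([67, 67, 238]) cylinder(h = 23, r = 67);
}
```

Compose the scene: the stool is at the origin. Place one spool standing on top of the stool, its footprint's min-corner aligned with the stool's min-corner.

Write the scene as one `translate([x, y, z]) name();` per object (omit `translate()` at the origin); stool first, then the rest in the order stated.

stool();
translate([0, 0, 421]) spool();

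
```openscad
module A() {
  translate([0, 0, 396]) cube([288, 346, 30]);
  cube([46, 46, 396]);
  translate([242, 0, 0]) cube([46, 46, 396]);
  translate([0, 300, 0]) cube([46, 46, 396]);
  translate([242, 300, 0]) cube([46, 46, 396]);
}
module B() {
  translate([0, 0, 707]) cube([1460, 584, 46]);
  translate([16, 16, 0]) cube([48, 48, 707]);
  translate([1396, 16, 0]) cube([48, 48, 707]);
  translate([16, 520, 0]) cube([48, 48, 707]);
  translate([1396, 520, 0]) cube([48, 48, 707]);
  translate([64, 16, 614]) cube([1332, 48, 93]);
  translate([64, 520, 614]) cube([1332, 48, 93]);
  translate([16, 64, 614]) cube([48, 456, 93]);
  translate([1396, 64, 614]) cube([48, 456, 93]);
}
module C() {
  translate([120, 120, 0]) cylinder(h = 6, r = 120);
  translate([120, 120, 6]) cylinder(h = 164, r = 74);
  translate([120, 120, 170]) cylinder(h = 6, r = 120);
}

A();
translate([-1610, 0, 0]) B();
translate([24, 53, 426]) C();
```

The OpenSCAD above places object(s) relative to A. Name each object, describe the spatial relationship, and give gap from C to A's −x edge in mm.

The spool's min-x is at 24; the stool's min-x is 0; gap = 24 mm.

A is a stool. B is a table. C is a spool. The table is on the floor beside the stool on its −x side. The spool is on top of the stool, centred. The gap from the spool to the stool's −x edge is 24 mm.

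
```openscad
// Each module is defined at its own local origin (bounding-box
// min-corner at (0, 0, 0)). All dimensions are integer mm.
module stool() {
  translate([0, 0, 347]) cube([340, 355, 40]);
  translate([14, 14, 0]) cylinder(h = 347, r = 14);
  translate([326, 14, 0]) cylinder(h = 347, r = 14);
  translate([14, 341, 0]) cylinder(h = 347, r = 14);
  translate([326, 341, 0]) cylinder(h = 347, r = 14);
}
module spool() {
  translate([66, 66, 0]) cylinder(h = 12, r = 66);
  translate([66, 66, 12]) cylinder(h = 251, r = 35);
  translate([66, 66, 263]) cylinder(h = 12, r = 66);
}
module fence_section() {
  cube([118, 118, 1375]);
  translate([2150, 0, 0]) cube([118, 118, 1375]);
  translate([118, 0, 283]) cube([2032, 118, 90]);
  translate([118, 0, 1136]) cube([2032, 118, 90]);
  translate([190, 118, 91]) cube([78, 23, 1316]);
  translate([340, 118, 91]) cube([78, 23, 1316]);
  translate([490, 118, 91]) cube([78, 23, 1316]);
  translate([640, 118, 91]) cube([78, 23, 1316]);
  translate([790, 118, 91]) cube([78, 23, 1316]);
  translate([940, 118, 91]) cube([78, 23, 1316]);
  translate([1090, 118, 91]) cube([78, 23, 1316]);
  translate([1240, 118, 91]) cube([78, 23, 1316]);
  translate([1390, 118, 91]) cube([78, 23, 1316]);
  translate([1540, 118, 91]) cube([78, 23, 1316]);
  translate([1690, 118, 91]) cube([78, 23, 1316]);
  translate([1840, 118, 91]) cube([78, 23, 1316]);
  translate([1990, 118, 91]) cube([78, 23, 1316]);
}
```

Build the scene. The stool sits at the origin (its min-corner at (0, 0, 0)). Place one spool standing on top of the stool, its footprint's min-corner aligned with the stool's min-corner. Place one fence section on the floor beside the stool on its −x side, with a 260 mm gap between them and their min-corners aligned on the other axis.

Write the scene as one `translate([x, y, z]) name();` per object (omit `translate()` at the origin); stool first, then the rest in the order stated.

stool();
translate([0, 0, 387]) spool();
translate([-2528, 0, 0]) fence_section();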